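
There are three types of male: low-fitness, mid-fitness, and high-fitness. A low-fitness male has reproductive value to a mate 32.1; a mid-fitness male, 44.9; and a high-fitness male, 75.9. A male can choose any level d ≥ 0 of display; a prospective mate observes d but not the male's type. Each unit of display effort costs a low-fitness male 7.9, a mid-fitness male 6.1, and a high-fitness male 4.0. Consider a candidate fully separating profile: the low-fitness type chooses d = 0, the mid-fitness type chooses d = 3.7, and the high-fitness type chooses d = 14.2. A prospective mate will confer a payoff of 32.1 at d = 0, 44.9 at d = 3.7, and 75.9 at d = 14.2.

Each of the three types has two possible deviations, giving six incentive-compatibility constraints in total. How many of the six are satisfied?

3

Low-fitness (own payoff 32.1): to d=3.7 gives 44.9 − 7.9×3.7 = 15.67 → no gain ✓; to d=14.2 gives 75.9 − 7.9×14.2 = -36.28 → no gain ✓.
Mid-fitness (own payoff 44.9 − 6.1×3.7 = 22.33): to d=0 gives 32.1 → profitable ✗; to d=14.2 gives 75.9 − 6.1×14.2 = -10.72 → no gain ✓.
High-fitness (own payoff 75.9 − 4.0×14.2 = 19.1): to d=0 gives 32.1 → profitable ✗; to d=3.7 gives 44.9 − 4.0×3.7 = 30.1 → profitable ✗.
3 of the 6 constraints hold; not an equilibrium.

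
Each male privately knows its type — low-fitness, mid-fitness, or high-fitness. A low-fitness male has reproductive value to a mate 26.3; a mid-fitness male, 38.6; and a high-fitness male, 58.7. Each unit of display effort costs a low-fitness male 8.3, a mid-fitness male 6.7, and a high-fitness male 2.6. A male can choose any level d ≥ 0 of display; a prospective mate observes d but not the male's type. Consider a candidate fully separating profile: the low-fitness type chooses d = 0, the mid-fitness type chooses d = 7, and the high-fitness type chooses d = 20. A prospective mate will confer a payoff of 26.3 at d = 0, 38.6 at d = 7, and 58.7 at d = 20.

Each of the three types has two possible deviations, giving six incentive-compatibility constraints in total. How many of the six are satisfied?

3

High-fitness (own payoff 58.7 − 2.6×20 = 6.7): to d=0 gives 26.3 → profitable ✗; to d=7 gives 38.6 − 2.6×7 = 20.4 → profitable ✗.
Mid-fitness (own payoff 38.6 − 6.7×7 = -8.3): to d=0 gives 26.3 → profitable ✗; to d=20 gives 58.7 − 6.7×20 = -75.3 → no gain ✓.
Low-fitness (own payoff 26.3): to d=7 gives 38.6 − 8.3×7 = -19.5 → no gain ✓; to d=20 gives 58.7 − 8.3×20 = -107.3 → no gain ✓.
3 of the 6 constraints hold; not an equilibrium.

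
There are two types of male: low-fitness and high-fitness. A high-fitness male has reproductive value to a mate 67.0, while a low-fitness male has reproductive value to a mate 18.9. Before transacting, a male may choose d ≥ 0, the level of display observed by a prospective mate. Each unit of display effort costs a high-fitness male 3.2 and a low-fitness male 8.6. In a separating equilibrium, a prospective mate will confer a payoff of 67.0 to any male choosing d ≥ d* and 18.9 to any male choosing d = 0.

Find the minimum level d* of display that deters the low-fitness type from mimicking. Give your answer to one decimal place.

5.6

A low-fitness male choosing d = 0 receives 18.9.
Imitating at d* instead would pay 67.0 at cost 8.6·d*, netting 67.0 − 8.6·d*.
Indifference: 18.9 = 67.0 − 8.6·d*, so d* = (67.0 − 18.9) / 8.6 ≈ 5.6.
This is the low-fitness type's binding incentive-compatibility constraint; any d ≥ 5.6 sustains separation on that side.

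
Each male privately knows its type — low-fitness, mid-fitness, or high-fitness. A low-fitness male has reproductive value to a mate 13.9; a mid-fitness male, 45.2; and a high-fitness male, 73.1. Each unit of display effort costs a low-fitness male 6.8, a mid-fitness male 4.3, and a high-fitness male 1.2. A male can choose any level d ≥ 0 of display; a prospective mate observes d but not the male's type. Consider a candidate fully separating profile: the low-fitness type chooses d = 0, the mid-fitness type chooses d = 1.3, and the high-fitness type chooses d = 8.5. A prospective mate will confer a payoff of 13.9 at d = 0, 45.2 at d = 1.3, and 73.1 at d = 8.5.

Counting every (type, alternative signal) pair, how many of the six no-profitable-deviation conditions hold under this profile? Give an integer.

Mid-fitness (own payoff 45.2 − 4.3×1.3 = 39.61): to d=0 gives 13.9 → no gain ✓; to d=8.5 gives 73.1 − 4.3×8.5 = 36.55 → no gain ✓.
High-fitness (own payoff 73.1 − 1.2×8.5 = 62.9): to d=0 gives 13.9 → no gain ✓; to d=1.3 gives 45.2 − 1.2×1.3 = 43.64 → no gain ✓.
Low-fitness (own payoff 13.9): to d=1.3 gives 45.2 − 6.8×1.3 = 36.36 → profitable ✗; to d=8.5 gives 73.1 − 6.8×8.5 = 15.3 → profitable ✗.
4 of the 6 constraints hold; not an equilibrium.

4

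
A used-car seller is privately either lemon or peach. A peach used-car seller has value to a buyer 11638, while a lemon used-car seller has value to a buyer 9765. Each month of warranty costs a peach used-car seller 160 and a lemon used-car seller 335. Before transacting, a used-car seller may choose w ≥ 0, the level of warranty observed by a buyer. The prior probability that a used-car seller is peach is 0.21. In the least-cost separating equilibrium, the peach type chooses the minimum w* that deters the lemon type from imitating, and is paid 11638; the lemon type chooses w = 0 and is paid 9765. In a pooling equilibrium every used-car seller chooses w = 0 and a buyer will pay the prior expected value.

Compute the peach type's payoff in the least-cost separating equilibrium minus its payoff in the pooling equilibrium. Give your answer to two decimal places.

Least-cost separating signal: w* solves 9765 = 11638 − 335·w*, so w* = (11638 − 9765)/335 ≈ 5.5910.
Peach type's separating payoff: 11638 − 160 × w* = 11638 − 160 × (11638 − 9765)/335 = 11638 − 299680/335 ≈ 10743.4328.
Pooling payoff: 0.21 × 11638 + 0.79 × 9765 = 10158.33.
Difference: 10743.4328 − 10158.33 = 585.1028, i.e. 585.10 to two decimal places.
The peach type prefers to separate.

585.10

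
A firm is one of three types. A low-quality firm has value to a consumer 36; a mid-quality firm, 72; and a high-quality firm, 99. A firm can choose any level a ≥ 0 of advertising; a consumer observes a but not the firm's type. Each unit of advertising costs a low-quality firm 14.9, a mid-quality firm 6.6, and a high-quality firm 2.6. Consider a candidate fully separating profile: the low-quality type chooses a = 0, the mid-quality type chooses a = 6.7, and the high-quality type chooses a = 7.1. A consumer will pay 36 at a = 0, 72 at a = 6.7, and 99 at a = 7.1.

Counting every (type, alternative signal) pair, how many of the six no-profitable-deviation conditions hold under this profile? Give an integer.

Low-quality (own payoff 36): to a=6.7 gives 72 − 14.9×6.7 = -27.83 → no gain ✓; to a=7.1 gives 99 − 14.9×7.1 = -6.79 → no gain ✓.
High-quality (own payoff 99 − 2.6×7.1 = 80.54): to a=0 gives 36 → no gain ✓; to a=6.7 gives 72 − 2.6×6.7 = 54.58 → no gain ✓.
Mid-quality (own payoff 72 − 6.6×6.7 = 27.78): to a=0 gives 36 → profitable ✗; to a=7.1 gives 99 − 6.6×7.1 = 52.14 → profitable ✗.
4 of the 6 constraints hold; not an equilibrium.

4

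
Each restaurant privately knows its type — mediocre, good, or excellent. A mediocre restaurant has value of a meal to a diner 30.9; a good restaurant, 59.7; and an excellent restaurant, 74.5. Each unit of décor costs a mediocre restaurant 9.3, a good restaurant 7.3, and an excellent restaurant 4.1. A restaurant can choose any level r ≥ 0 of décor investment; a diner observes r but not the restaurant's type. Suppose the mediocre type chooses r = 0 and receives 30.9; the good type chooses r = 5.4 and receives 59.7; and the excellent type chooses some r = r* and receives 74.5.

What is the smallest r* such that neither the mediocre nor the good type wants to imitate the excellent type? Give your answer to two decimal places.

7.43

Good type (on-path payoff 59.7 − 7.3×5.4 = 20.28) won't mimic when 20.28 ≥ 74.5 − 7.3·r*, i.e. r* ≥ 7.43.
Mediocre type (on-path payoff 30.9) won't mimic when 30.9 ≥ 74.5 − 9.3·r*, i.e. r* ≥ 4.69.
Both must hold, so r* = max(4.69, 7.43) = 7.43. The good type's constraint binds.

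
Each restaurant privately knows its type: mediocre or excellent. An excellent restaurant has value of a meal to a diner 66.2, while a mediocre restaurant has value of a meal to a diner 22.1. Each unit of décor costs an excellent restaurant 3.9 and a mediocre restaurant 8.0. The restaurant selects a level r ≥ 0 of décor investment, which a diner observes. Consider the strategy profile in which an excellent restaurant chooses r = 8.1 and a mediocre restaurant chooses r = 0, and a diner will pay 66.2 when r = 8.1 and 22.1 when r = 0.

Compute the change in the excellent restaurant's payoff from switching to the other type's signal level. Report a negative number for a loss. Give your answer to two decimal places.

-12.51

Playing r = 8.1 the excellent restaurant receives 66.2 − 3.9 × 8.1 = 34.61.
Deviating to r = 0 yields 22.1 instead.
Gain from deviating: 22.1 − 34.61 = -12.51.
The gain is negative, so the excellent type's incentive-compatibility constraint is satisfied.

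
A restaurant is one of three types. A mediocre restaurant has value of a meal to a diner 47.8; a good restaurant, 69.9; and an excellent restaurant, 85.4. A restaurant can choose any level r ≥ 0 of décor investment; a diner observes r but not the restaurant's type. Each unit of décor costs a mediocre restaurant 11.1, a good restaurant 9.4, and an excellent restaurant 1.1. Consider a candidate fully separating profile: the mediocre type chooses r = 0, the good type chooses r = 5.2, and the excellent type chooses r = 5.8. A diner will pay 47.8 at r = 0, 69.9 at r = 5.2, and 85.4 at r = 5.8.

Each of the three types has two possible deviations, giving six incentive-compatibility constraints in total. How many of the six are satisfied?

Mediocre (own payoff 47.8): to r=5.2 gives 69.9 − 11.1×5.2 = 12.18 → no gain ✓; to r=5.8 gives 85.4 − 11.1×5.8 = 21.02 → no gain ✓.
Good (own payoff 69.9 − 9.4×5.2 = 21.02): to r=0 gives 47.8 → profitable ✗; to r=5.8 gives 85.4 − 9.4×5.8 = 30.88 → profitable ✗.
Excellent (own payoff 85.4 − 1.1×5.8 = 79.02): to r=0 gives 47.8 → no gain ✓; to r=5.2 gives 69.9 − 1.1×5.2 = 64.18 → no gain ✓.
4 of the 6 constraints hold; not an equilibrium.

4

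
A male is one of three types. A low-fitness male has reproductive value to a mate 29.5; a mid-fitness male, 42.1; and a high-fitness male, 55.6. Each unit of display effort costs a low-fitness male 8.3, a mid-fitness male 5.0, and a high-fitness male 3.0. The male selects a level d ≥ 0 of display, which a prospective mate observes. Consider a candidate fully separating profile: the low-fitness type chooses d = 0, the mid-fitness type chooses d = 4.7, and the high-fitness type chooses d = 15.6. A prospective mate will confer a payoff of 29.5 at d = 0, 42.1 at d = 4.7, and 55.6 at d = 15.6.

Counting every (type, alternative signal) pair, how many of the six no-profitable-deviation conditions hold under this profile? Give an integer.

Low-fitness (own payoff 29.5): to d=4.7 gives 42.1 − 8.3×4.7 = 3.09 → no gain ✓; to d=15.6 gives 55.6 − 8.3×15.6 = -73.88 → no gain ✓.
High-fitness (own payoff 55.6 − 3.0×15.6 = 8.8): to d=0 gives 29.5 → profitable ✗; to d=4.7 gives 42.1 − 3.0×4.7 = 28 → profitable ✗.
Mid-fitness (own payoff 42.1 − 5.0×4.7 = 18.6): to d=0 gives 29.5 → profitable ✗; to d=15.6 gives 55.6 − 5.0×15.6 = -22.4 → no gain ✓.
3 of the 6 constraints hold; not an equilibrium.

3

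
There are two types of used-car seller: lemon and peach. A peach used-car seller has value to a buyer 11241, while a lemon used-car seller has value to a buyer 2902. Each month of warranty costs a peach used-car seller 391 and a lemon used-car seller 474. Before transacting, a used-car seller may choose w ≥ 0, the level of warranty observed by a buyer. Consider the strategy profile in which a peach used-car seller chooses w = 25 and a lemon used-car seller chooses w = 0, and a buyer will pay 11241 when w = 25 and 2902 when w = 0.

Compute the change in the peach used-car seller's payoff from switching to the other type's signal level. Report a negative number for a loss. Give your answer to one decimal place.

1436.0

Playing w = 25 the peach used-car seller receives 11241 − 391 × 25 = 1466.
Deviating to w = 0 yields 2902 instead.
Gain from deviating: 2902 − 1466 = 1436.0.
The gain is positive, so the peach type's incentive-compatibility constraint is violated — this profile is not a separating equilibrium.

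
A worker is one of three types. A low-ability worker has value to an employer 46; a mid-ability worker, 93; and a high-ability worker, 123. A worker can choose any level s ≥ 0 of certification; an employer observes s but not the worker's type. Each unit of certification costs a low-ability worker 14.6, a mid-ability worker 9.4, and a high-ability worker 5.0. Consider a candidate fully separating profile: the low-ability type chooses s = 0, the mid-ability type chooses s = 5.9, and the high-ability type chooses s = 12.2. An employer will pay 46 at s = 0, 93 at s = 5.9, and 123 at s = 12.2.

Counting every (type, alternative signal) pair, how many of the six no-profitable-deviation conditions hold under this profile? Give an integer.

High-ability (own payoff 123 − 5.0×12.2 = 62): to s=0 gives 46 → no gain ✓; to s=5.9 gives 93 − 5.0×5.9 = 63.5 → profitable ✗.
Mid-ability (own payoff 93 − 9.4×5.9 = 37.54): to s=0 gives 46 → profitable ✗; to s=12.2 gives 123 − 9.4×12.2 = 8.32 → no gain ✓.
Low-ability (own payoff 46): to s=5.9 gives 93 − 14.6×5.9 = 6.86 → no gain ✓; to s=12.2 gives 123 − 14.6×12.2 = -55.12 → no gain ✓.
4 of the 6 constraints hold; not an equilibrium.

4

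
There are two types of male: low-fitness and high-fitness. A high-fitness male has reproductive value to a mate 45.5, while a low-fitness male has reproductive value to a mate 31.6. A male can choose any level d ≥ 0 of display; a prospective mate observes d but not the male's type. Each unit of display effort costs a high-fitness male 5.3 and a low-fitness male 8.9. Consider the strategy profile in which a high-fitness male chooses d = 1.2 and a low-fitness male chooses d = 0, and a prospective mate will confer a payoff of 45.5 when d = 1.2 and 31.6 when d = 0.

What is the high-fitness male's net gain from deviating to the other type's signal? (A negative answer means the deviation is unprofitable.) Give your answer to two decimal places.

-7.54

Playing d = 1.2 the high-fitness male receives 45.5 − 5.3 × 1.2 = 39.14.
Deviating to d = 0 yields 31.6 instead.
Gain from deviating: 31.6 − 39.14 = -7.54.
The gain is negative, so the high-fitness type's incentive-compatibility constraint is satisfied.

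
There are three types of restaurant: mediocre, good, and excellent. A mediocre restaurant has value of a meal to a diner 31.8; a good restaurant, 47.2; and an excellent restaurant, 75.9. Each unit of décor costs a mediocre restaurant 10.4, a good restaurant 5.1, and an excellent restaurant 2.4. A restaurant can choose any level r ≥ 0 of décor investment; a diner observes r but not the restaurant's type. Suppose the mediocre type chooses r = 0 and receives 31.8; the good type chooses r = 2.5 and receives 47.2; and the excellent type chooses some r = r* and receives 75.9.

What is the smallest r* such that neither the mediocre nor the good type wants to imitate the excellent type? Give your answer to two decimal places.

8.13

Mediocre type (on-path payoff 31.8) won't mimic when 31.8 ≥ 75.9 − 10.4·r*, i.e. r* ≥ 4.24.
Good type (on-path payoff 47.2 − 5.1×2.5 = 34.45) won't mimic when 34.45 ≥ 75.9 − 5.1·r*, i.e. r* ≥ 8.13.
Both must hold, so r* = max(4.24, 8.13) = 8.13. The good type's constraint binds.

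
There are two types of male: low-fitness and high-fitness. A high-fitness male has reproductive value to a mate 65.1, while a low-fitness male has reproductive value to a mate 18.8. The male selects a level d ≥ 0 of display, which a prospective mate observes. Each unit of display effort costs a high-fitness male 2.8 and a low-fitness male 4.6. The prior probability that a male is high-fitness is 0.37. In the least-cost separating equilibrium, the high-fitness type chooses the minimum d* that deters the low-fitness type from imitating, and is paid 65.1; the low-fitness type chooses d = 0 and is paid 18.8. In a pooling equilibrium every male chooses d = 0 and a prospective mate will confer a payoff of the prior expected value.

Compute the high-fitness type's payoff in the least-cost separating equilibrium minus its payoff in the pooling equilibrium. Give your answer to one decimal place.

1.0

Least-cost separating signal: d* solves 18.8 = 65.1 − 4.6·d*, so d* = (65.1 − 18.8)/4.6 ≈ 10.0652.
High-fitness type's separating payoff: 65.1 − 2.8 × d* = 65.1 − 2.8 × (65.1 − 18.8)/4.6 = 65.1 − 129.64/4.6 ≈ 36.917.
Pooling payoff: 0.37 × 65.1 + 0.63 × 18.8 = 35.931.
Difference: 36.917 − 35.931 = 0.986, i.e. 1.0 to one decimal place.
The high-fitness type prefers to separate.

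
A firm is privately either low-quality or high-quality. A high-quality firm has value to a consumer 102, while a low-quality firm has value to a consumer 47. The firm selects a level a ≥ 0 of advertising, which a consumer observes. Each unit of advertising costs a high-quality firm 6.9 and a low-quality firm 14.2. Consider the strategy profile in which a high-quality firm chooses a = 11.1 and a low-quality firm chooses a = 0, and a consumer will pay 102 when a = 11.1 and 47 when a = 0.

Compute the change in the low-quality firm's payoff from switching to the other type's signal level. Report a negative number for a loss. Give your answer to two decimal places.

Playing a = 0 the low-quality firm receives 47.
Deviating to a = 11.1 brings payment 102 at cost 14.2 × 11.1 = 157.62, netting -55.62.
Gain from deviating: -55.62 − 47 = -102.62.
The gain is negative, so the low-quality type's incentive-compatibility constraint is satisfied.

-102.62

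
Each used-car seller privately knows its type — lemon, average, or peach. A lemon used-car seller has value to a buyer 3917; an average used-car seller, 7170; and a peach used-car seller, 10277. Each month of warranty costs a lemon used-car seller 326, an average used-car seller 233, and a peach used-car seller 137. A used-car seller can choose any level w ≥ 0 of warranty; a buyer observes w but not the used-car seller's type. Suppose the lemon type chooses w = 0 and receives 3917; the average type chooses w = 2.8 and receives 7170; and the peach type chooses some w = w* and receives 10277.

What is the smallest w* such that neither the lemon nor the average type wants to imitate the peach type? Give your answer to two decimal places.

Average type (on-path payoff 7170 − 233×2.8 = 6517.6) won't mimic when 6517.6 ≥ 10277 − 233·w*, i.e. w* ≥ 16.13.
Lemon type (on-path payoff 3917) won't mimic when 3917 ≥ 10277 − 326·w*, i.e. w* ≥ 19.51.
Both must hold, so w* = max(19.51, 16.13) = 19.51. The lemon type's constraint binds.

19.51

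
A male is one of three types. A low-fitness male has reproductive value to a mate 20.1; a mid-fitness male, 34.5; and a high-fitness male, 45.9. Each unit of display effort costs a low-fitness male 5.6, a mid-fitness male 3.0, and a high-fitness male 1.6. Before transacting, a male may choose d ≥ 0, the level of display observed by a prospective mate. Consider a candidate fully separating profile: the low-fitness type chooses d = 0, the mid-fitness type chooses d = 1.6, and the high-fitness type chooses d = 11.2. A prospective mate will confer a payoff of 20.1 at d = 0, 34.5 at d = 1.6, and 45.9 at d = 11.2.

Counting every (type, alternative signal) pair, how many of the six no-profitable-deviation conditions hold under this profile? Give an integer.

4

Mid-fitness (own payoff 34.5 − 3.0×1.6 = 29.7): to d=0 gives 20.1 → no gain ✓; to d=11.2 gives 45.9 − 3.0×11.2 = 12.3 → no gain ✓.
Low-fitness (own payoff 20.1): to d=1.6 gives 34.5 − 5.6×1.6 = 25.54 → profitable ✗; to d=11.2 gives 45.9 − 5.6×11.2 = -16.82 → no gain ✓.
High-fitness (own payoff 45.9 − 1.6×11.2 = 27.98): to d=0 gives 20.1 → no gain ✓; to d=1.6 gives 34.5 − 1.6×1.6 = 31.94 → profitable ✗.
4 of the 6 constraints hold; not an equilibrium.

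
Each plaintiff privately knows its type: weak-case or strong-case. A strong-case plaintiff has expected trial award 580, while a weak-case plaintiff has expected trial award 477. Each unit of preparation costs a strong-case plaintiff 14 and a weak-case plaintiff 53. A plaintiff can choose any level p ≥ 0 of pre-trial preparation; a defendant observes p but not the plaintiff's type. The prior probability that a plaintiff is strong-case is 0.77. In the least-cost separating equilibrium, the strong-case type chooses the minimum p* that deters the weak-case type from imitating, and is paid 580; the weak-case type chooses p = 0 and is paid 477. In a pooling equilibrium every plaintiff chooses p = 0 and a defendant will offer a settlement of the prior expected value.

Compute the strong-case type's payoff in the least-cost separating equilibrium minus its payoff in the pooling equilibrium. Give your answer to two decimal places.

-3.52

Least-cost separating signal: p* solves 477 = 580 − 53·p*, so p* = (580 − 477)/53 ≈ 1.9434.
Strong-case type's separating payoff: 580 − 14 × p* = 580 − 14 × (580 − 477)/53 = 580 − 1442/53 ≈ 552.7925.
Pooling payoff: 0.77 × 580 + 0.23 × 477 = 556.31.
Difference: 552.7925 − 556.31 = -3.5175, i.e. -3.52 to two decimal places.
The strong-case type would prefer the pooling outcome.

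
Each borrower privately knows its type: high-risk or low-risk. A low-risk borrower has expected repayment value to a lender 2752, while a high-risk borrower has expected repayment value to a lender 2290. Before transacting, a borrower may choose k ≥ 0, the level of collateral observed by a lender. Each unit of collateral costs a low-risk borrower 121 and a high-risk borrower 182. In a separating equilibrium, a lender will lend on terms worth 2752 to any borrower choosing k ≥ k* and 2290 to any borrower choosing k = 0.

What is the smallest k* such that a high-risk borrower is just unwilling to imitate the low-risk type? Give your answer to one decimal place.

A high-risk borrower choosing k = 0 receives 2290.
Imitating at k* instead would pay 2752 at cost 182·k*, netting 2752 − 182·k*.
Indifference: 2290 = 2752 − 182·k*, so k* = (2752 − 2290) / 182 ≈ 2.5.
At k* the high-risk type's incentive constraint just binds; the low-risk type strictly prefers k* since its per-unit cost is lower.

2.5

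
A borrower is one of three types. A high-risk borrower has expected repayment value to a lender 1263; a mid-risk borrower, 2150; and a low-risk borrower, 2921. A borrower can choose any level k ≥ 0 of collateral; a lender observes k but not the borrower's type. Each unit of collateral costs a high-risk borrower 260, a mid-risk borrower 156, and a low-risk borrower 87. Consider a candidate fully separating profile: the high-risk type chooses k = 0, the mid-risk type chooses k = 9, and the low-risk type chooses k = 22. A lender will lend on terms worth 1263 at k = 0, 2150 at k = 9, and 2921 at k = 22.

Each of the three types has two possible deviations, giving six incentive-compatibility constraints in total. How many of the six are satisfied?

Mid-risk (own payoff 2150 − 156×9 = 746): to k=0 gives 1263 → profitable ✗; to k=22 gives 2921 − 156×22 = -511 → no gain ✓.
High-risk (own payoff 1263): to k=9 gives 2150 − 260×9 = -190 → no gain ✓; to k=22 gives 2921 − 260×22 = -2799 → no gain ✓.
Low-risk (own payoff 2921 − 87×22 = 1007): to k=0 gives 1263 → profitable ✗; to k=9 gives 2150 − 87×9 = 1367 → profitable ✗.
3 of the 6 constraints hold; not an equilibrium.

3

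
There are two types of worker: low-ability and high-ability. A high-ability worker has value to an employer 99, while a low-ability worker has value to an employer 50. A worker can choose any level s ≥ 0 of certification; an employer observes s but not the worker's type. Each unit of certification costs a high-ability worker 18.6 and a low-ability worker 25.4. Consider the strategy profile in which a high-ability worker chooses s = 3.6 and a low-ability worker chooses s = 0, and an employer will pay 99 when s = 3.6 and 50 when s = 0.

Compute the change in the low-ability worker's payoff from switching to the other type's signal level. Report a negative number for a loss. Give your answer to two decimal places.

-42.44

Playing s = 0 the low-ability worker receives 50.
Deviating to s = 3.6 brings payment 99 at cost 25.4 × 3.6 = 91.44, netting 7.56.
Gain from deviating: 7.56 − 50 = -42.44.
The gain is negative, so the low-ability type's incentive-compatibility constraint is satisfied.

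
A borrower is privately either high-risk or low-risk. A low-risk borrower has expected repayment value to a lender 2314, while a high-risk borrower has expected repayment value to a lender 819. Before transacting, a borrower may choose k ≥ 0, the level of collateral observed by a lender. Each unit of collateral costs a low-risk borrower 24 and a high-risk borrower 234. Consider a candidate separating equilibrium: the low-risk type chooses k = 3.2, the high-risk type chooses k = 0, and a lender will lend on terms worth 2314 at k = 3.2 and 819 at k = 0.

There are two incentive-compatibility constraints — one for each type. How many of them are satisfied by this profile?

High-risk type: stay at 0 → 819; mimic → 2314 − 234 × 3.2 = 1565.2. IC fails (819 < 1565.2).
Low-risk type: signal → 2314 − 24 × 3.2 = 2237.2; deviate to 0 → 819. IC holds (2237.2 ≥ 819).
1 of 2 constraints hold, so this profile is not an equilibrium.

1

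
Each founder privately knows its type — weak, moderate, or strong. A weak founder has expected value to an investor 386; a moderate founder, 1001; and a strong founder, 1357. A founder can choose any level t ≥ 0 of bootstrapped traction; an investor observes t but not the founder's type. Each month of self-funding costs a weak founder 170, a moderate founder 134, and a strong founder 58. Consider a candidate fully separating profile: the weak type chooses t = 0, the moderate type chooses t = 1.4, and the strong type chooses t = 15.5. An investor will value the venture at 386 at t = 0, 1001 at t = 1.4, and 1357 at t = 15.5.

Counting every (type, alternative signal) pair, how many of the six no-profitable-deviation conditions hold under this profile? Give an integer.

4

Strong (own payoff 1357 − 58×15.5 = 458): to t=0 gives 386 → no gain ✓; to t=1.4 gives 1001 − 58×1.4 = 919.8 → profitable ✗.
Moderate (own payoff 1001 − 134×1.4 = 813.4): to t=0 gives 386 → no gain ✓; to t=15.5 gives 1357 − 134×15.5 = -720 → no gain ✓.
Weak (own payoff 386): to t=1.4 gives 1001 − 170×1.4 = 763 → profitable ✗; to t=15.5 gives 1357 − 170×15.5 = -1278 → no gain ✓.
4 of the 6 constraints hold; not an equilibrium.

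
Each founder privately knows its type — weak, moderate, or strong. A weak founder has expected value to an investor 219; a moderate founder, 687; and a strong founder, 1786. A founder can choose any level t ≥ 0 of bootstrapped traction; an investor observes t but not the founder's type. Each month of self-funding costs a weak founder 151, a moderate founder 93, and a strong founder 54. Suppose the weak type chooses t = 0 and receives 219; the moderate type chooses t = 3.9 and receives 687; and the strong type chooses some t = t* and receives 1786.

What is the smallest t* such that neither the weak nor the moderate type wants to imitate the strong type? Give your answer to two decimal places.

Weak type (on-path payoff 219) won't mimic when 219 ≥ 1786 − 151·t*, i.e. t* ≥ 10.38.
Moderate type (on-path payoff 687 − 93×3.9 = 324.3) won't mimic when 324.3 ≥ 1786 − 93·t*, i.e. t* ≥ 15.72.
Both must hold, so t* = max(10.38, 15.72) = 15.72. The moderate type's constraint binds.

15.72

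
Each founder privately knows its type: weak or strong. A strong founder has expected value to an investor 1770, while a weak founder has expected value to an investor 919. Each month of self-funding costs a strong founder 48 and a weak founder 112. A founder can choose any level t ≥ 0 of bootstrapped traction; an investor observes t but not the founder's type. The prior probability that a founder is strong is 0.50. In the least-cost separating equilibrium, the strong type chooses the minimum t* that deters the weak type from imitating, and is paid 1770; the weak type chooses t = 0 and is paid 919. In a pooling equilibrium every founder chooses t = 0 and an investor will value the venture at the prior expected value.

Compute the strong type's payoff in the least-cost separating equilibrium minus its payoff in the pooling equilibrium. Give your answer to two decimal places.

Least-cost separating signal: t* solves 919 = 1770 − 112·t*, so t* = (1770 − 919)/112 ≈ 7.5982.
Strong type's separating payoff: 1770 − 48 × t* = 1770 − 48 × (1770 − 919)/112 = 1770 − 40848/112 ≈ 1405.2857.
Pooling payoff: 0.50 × 1770 + 0.50 × 919 = 1344.5.
Difference: 1405.2857 − 1344.5 = 60.7857, i.e. 60.79 to two decimal places.
The strong type prefers to separate.

60.79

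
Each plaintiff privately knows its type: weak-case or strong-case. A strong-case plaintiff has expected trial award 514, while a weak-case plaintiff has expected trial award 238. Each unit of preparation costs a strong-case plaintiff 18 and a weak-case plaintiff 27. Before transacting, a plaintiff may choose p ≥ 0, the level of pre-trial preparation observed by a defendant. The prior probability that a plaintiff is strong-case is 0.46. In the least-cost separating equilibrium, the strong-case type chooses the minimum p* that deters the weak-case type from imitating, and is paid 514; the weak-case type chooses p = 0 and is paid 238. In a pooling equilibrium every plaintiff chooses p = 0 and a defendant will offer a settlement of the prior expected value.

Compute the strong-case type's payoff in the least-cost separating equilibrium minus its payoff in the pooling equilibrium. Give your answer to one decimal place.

Least-cost separating signal: p* solves 238 = 514 − 27·p*, so p* = (514 − 238)/27 ≈ 10.2222.
Strong-case type's separating payoff: 514 − 18 × p* = 514 − 18 × (514 − 238)/27 = 514 − 4968/27 = 330.
Pooling payoff: 0.46 × 514 + 0.54 × 238 = 364.96.
Difference: 330 − 364.96 = -34.96, i.e. -35.0 to one decimal place.
The strong-case type would prefer the pooling outcome.

-35.0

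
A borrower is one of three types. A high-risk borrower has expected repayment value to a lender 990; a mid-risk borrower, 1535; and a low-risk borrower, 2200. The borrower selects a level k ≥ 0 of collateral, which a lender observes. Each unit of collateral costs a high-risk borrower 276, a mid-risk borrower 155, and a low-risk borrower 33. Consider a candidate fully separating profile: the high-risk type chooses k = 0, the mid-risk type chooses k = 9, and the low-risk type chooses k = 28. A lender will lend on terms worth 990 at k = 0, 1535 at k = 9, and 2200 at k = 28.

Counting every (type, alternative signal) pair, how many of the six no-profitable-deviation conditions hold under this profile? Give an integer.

5

High-risk (own payoff 990): to k=9 gives 1535 − 276×9 = -949 → no gain ✓; to k=28 gives 2200 − 276×28 = -5528 → no gain ✓.
Mid-risk (own payoff 1535 − 155×9 = 140): to k=0 gives 990 → profitable ✗; to k=28 gives 2200 − 155×28 = -2140 → no gain ✓.
Low-risk (own payoff 2200 − 33×28 = 1276): to k=0 gives 990 → no gain ✓; to k=9 gives 1535 − 33×9 = 1238 → no gain ✓.
5 of the 6 constraints hold; not an equilibrium.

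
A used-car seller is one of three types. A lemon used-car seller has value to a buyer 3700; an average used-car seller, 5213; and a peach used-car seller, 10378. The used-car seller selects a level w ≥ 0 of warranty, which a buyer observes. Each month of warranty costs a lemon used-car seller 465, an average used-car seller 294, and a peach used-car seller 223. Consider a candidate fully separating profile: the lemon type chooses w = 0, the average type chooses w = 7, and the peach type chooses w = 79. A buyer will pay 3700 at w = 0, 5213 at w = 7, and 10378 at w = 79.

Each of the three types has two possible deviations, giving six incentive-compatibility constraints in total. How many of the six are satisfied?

3

Peach (own payoff 10378 − 223×79 = -7239): to w=0 gives 3700 → profitable ✗; to w=7 gives 5213 − 223×7 = 3652 → profitable ✗.
Lemon (own payoff 3700): to w=7 gives 5213 − 465×7 = 1958 → no gain ✓; to w=79 gives 10378 − 465×79 = -26357 → no gain ✓.
Average (own payoff 5213 − 294×7 = 3155): to w=0 gives 3700 → profitable ✗; to w=79 gives 10378 − 294×79 = -12848 → no gain ✓.
3 of the 6 constraints hold; not an equilibrium.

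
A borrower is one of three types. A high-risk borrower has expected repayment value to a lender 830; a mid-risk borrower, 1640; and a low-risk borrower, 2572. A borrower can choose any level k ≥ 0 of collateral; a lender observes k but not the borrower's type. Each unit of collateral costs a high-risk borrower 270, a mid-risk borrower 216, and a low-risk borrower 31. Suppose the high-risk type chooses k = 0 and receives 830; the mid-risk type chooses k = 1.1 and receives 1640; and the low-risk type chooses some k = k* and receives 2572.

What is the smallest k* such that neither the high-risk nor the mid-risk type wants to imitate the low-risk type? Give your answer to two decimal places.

6.45

Mid-risk type (on-path payoff 1640 − 216×1.1 = 1402.4) won't mimic when 1402.4 ≥ 2572 − 216·k*, i.e. k* ≥ 5.41.
High-risk type (on-path payoff 830) won't mimic when 830 ≥ 2572 − 270·k*, i.e. k* ≥ 6.45.
Both must hold, so k* = max(6.45, 5.41) = 6.45. The high-risk type's constraint binds.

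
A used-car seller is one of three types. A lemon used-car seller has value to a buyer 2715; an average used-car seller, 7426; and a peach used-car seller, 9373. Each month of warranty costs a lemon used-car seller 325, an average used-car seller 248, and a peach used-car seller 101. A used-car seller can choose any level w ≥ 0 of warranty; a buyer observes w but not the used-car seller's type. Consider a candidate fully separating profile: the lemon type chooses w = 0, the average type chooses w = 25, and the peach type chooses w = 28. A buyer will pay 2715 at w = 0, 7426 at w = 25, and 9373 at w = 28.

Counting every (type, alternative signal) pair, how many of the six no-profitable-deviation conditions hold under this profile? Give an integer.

Peach (own payoff 9373 − 101×28 = 6545): to w=0 gives 2715 → no gain ✓; to w=25 gives 7426 − 101×25 = 4901 → no gain ✓.
Lemon (own payoff 2715): to w=25 gives 7426 − 325×25 = -699 → no gain ✓; to w=28 gives 9373 − 325×28 = 273 → no gain ✓.
Average (own payoff 7426 − 248×25 = 1226): to w=0 gives 2715 → profitable ✗; to w=28 gives 9373 − 248×28 = 2429 → profitable ✗.
4 of the 6 constraints hold; not an equilibrium.

4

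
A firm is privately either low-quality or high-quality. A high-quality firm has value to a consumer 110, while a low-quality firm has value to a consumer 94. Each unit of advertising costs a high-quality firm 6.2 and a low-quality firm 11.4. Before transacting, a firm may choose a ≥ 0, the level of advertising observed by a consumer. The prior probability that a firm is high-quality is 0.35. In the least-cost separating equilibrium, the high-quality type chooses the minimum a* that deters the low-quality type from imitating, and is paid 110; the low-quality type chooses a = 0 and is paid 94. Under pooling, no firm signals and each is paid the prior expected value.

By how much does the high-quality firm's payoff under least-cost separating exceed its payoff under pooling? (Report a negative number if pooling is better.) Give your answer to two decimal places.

Least-cost separating signal: a* solves 94 = 110 − 11.4·a*, so a* = (110 − 94)/11.4 ≈ 1.4035.
High-quality type's separating payoff: 110 − 6.2 × a* = 110 − 6.2 × (110 − 94)/11.4 = 110 − 99.2/11.4 ≈ 101.2982.
Pooling payoff: 0.35 × 110 + 0.65 × 94 = 99.6.
Difference: 101.2982 − 99.6 = 1.6982, i.e. 1.70 to two decimal places.
The high-quality type prefers to separate.

1.70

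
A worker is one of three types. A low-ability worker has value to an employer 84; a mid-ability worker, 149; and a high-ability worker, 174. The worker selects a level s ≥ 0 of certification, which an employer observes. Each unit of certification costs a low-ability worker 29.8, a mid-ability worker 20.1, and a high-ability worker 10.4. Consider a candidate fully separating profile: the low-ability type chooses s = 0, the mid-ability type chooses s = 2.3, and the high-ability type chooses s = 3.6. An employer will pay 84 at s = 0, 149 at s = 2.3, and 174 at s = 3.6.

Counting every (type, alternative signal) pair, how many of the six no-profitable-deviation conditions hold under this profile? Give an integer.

Low-ability (own payoff 84): to s=2.3 gives 149 − 29.8×2.3 = 80.46 → no gain ✓; to s=3.6 gives 174 − 29.8×3.6 = 66.72 → no gain ✓.
High-ability (own payoff 174 − 10.4×3.6 = 136.56): to s=0 gives 84 → no gain ✓; to s=2.3 gives 149 − 10.4×2.3 = 125.08 → no gain ✓.
Mid-ability (own payoff 149 − 20.1×2.3 = 102.77): to s=0 gives 84 → no gain ✓; to s=3.6 gives 174 − 20.1×3.6 = 101.64 → no gain ✓.
6 of the 6 constraints hold; this profile is a separating equilibrium.

6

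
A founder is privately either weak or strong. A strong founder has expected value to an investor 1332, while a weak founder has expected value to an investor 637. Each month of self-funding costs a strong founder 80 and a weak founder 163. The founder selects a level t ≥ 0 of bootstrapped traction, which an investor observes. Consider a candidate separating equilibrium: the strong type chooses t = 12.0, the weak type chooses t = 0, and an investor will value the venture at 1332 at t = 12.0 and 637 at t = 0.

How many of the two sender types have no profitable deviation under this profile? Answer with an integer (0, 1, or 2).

Strong type: signal → 1332 − 80 × 12.0 = 372; deviate to 0 → 637. IC fails (372 < 637).
Weak type: stay at 0 → 637; mimic → 1332 − 163 × 12.0 = -624. IC holds (637 ≥ -624).
1 of 2 constraints hold, so this profile is not an equilibrium.

1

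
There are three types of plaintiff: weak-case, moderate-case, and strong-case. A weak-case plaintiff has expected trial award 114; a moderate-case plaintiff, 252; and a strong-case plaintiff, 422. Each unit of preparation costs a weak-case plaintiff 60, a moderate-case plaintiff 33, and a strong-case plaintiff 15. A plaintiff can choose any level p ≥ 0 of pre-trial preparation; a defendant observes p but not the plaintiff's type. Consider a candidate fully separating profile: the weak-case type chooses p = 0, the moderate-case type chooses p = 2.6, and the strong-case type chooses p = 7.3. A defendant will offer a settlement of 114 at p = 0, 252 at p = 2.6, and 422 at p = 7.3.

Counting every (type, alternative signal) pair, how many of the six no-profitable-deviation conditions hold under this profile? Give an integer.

5

Moderate-case (own payoff 252 − 33×2.6 = 166.2): to p=0 gives 114 → no gain ✓; to p=7.3 gives 422 − 33×7.3 = 181.1 → profitable ✗.
Weak-case (own payoff 114): to p=2.6 gives 252 − 60×2.6 = 96 → no gain ✓; to p=7.3 gives 422 − 60×7.3 = -16 → no gain ✓.
Strong-case (own payoff 422 − 15×7.3 = 312.5): to p=0 gives 114 → no gain ✓; to p=2.6 gives 252 − 15×2.6 = 213 → no gain ✓.
5 of the 6 constraints hold; not an equilibrium.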